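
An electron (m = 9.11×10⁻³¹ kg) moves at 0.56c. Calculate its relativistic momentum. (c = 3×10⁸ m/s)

γ = 1/√(1 - 0.56²) = 1.207
v = 0.56 × 3×10⁸ = 1.680×10⁸ m/s
p = γmv = 1.207 × 9.11×10⁻³¹ × 1.680×10⁸ = 1.847×10⁻²² kg·m/s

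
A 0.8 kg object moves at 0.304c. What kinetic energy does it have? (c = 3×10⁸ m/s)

γ = 1/√(1 - 0.304²) = 1.04968
γ - 1 = 0.04968
KE = (γ-1)mc² = 0.04968 × 0.8 × (3×10⁸)² = 3.577×10¹⁵ J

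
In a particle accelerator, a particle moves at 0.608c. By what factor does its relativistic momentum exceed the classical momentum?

p_rel = γmv, p_class = mv
Ratio = γ = 1/√(1 - 0.608²)
= 1/√(0.630336) = 1.260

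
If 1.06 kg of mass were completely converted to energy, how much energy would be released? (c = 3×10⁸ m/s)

Using E = mc²:
c² = (3×10⁸)² = 9×10¹⁶ m²/s²
E = 1.06 × 9×10¹⁶ = 9.540×10¹⁶ J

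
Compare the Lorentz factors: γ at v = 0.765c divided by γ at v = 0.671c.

γ₁ = 1/√(1 - 0.765²) = 1.553
γ₂ = 1/√(1 - 0.671²) = 1.349
γ₁/γ₂ = 1.553/1.349 = 1.151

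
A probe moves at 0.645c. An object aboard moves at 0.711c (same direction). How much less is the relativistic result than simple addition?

Classical: u' + v = 0.711 + 0.645 = 1.356c
Relativistic: u = (0.711 + 0.645)/(1 + 0.458595) = 1.356/1.458595 = 0.9297c
Difference: 1.356 - 0.9297 = 0.4263c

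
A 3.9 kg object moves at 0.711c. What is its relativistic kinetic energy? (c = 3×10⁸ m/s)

γ = 1/√(1 - 0.711²) = 1.4221
γ - 1 = 0.4221
KE = (γ-1)mc² = 0.4221 × 3.9 × (3×10⁸)² = 1.482×10¹⁷ J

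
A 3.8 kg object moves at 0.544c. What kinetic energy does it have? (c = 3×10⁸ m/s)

γ = 1/√(1 - 0.544²) = 1.19177
γ - 1 = 0.19177
KE = (γ-1)mc² = 0.19177 × 3.8 × (3×10⁸)² = 6.559×10¹⁶ J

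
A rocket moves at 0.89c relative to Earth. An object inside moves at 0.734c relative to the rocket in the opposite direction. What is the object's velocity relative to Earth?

Object's velocity in rocket frame is u' = -0.734c
u = (u' + v)/(1 + u'v/c²) = (v - 0.734)/(1 - 0.734·v/c²)
Numerator: 0.89 - 0.734 = 0.156
Denominator: 1 - 0.65326 = 0.34674
u = 0.156/0.34674 = 0.4499c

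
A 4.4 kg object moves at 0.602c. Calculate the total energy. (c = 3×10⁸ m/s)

γ = 1/√(1 - 0.602²) = 1.25235
mc² = 4.4 × (3×10⁸)² = 3.960×10¹⁷ J
E = γmc² = 1.25235 × 3.960×10¹⁷ = 4.959×10¹⁷ J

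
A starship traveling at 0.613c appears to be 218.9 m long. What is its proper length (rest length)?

Contracted length L = 218.9 m
γ = 1/√(1 - 0.613²) = 1.266
L₀ = γL = 1.266 × 218.9 = 277.1 m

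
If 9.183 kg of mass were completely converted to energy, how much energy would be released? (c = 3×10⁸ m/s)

Using E = mc²:
c² = (3×10⁸)² = 9×10¹⁶ m²/s²
E = 9.183 × 9×10¹⁶ = 8.265×10¹⁷ J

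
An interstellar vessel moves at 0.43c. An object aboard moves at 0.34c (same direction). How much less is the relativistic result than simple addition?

Classical: u' + v = 0.34 + 0.43 = 0.77c
Relativistic: u = (0.34 + 0.43)/(1 + 0.1462) = 0.77/1.1462 = 0.67179c
Difference: 0.77 - 0.67179 = 0.09821c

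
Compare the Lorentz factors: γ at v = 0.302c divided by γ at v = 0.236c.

γ₁ = 1/√(1 - 0.302²) = 1.049
γ₂ = 1/√(1 - 0.236²) = 1.029
γ₁/γ₂ = 1.049/1.029 = 1.019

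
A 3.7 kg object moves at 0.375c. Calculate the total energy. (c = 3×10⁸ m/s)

γ = 1/√(1 - 0.375²) = 1.0787
mc² = 3.7 × (3×10⁸)² = 3.330×10¹⁷ J
E = γmc² = 1.0787 × 3.330×10¹⁷ = 3.592×10¹⁷ J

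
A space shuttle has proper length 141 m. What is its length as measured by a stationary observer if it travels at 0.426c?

Proper length L₀ = 141 m
γ = 1/√(1 - 0.426²) = 1.105
L = L₀/γ = 141/1.105 = 127.6 m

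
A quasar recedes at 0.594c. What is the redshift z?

β = 0.594
(1+β)/(1-β) = 1.594/0.406 = 3.926
√(3.926) = 1.9814
z = 1.9814 - 1 = 0.9814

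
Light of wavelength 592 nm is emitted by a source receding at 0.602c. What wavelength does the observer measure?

β = 0.602
Wavelength Doppler factor = √(1.602/0.398) = √(4.025) = 2.006
λ_obs = 592 × 2.006 = 1188 nm (redshift)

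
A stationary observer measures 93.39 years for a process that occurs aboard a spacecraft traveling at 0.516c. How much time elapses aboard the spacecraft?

Dilated time Δt = 93.39 years
γ = 1/√(1 - 0.516²) = 1.1674
Δt₀ = Δt/γ = 93.39/1.1674 = 80.00 years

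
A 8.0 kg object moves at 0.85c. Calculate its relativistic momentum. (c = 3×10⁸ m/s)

γ = 1/√(1 - 0.85²) = 1.8983
v = 0.85 × 3×10⁸ = 2.550×10⁸ m/s
p = γmv = 1.8983 × 8.0 × 2.550×10⁸ = 3.873×10⁹ kg·m/s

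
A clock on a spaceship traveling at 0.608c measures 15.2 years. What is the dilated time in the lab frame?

Proper time Δt₀ = 15.2 years
γ = 1/√(1 - 0.608²) = 1.260
Δt = γΔt₀ = 1.260 × 15.2 = 19.15 years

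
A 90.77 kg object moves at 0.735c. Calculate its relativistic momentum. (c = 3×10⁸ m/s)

γ = 1/√(1 - 0.735²) = 1.475
v = 0.735 × 3×10⁸ = 2.205×10⁸ m/s
p = γmv = 1.475 × 90.77 × 2.205×10⁸ = 2.952×10¹⁰ kg·m/s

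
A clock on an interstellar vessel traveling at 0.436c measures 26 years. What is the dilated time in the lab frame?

Proper time Δt₀ = 26 years
γ = 1/√(1 - 0.436²) = 1.111
Δt = γΔt₀ = 1.111 × 26 = 28.89 years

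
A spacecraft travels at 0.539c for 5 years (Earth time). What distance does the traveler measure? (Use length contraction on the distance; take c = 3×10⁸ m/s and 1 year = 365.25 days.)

Earth distance: d = v × t = 0.539c × 5 yr = 2.551×10¹⁶ m
γ = 1.187
d' = d/γ = 2.551×10¹⁶/1.187 = 2.149×10¹⁶ m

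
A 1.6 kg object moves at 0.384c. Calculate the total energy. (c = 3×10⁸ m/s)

γ = 1/√(1 - 0.384²) = 1.083
mc² = 1.6 × (3×10⁸)² = 1.440×10¹⁷ J
E = γmc² = 1.083 × 1.440×10¹⁷ = 1.560×10¹⁷ J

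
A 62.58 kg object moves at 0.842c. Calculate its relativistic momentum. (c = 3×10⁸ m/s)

γ = 1/√(1 - 0.842²) = 1.8536
v = 0.842 × 3×10⁸ = 2.526×10⁸ m/s
p = γmv = 1.8536 × 62.58 × 2.526×10⁸ = 2.930×10¹⁰ kg·m/s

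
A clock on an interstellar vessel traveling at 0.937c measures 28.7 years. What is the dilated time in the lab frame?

Proper time Δt₀ = 28.7 years
γ = 1/√(1 - 0.937²) = 2.8626
Δt = γΔt₀ = 2.8626 × 28.7 = 82.16 years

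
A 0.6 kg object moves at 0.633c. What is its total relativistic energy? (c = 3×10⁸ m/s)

γ = 1/√(1 - 0.633²) = 1.2917
mc² = 0.6 × (3×10⁸)² = 5.400×10¹⁶ J
E = γmc² = 1.2917 × 5.400×10¹⁶ = 6.975×10¹⁶ J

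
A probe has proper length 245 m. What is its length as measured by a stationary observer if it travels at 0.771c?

Proper length L₀ = 245 m
γ = 1/√(1 - 0.771²) = 1.5703
L = L₀/γ = 245/1.5703 = 156.0 m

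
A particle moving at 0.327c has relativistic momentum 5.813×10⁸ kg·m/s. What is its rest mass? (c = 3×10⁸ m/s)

γ = 1/√(1 - 0.327²) = 1.0582
v = 0.327 × 3×10⁸ = 9.810×10⁷ m/s
m = p/(γv) = 5.813×10⁸/(1.0582 × 9.810×10⁷) = 5.600 kg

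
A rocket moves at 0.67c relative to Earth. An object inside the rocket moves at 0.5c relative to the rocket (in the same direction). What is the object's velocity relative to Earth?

u = (u' + v)/(1 + u'v/c²)
Numerator: 0.5 + 0.67 = 1.17
Denominator: 1 + 0.335 = 1.335
u = 1.17/1.335 = 0.8764c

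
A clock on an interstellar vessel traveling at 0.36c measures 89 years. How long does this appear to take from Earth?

Proper time Δt₀ = 89 years
γ = 1/√(1 - 0.36²) = 1.0719
Δt = γΔt₀ = 1.0719 × 89 = 95.40 years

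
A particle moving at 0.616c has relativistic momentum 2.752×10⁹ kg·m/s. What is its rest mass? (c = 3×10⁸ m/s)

γ = 1/√(1 - 0.616²) = 1.2694
v = 0.616 × 3×10⁸ = 1.848×10⁸ m/s
m = p/(γv) = 2.752×10⁹/(1.2694 × 1.848×10⁸) = 11.73 kg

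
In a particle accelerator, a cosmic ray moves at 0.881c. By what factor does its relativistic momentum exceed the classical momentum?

p_rel = γmv, p_class = mv
Ratio = γ = 1/√(1 - 0.881²)
= 1/√(0.223839) = 2.114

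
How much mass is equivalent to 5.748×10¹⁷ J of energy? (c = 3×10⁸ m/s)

From E = mc², we get m = E/c²
c² = (3×10⁸)² = 9×10¹⁶ m²/s²
m = 5.748×10¹⁷ / 9×10¹⁶ = 6.387 kg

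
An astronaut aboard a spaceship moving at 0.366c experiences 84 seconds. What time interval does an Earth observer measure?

Proper time Δt₀ = 84 seconds
γ = 1/√(1 - 0.366²) = 1.07456
Δt = γΔt₀ = 1.07456 × 84 = 90.26 seconds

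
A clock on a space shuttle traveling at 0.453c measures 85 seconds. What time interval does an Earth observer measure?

Proper time Δt₀ = 85 seconds
γ = 1/√(1 - 0.453²) = 1.1217
Δt = γΔt₀ = 1.1217 × 85 = 95.34 seconds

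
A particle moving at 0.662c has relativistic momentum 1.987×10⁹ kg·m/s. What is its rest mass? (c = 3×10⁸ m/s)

γ = 1/√(1 - 0.662²) = 1.3342
v = 0.662 × 3×10⁸ = 1.986×10⁸ m/s
m = p/(γv) = 1.987×10⁹/(1.3342 × 1.986×10⁸) = 7.499 kg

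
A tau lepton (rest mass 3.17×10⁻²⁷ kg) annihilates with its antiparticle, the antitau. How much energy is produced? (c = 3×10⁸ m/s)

Both particles have the same rest mass, so total mass = 2m
E = 2m·c² = 2 × 3.17×10⁻²⁷ × (3×10⁸)²
= 2 × 3.17×10⁻²⁷ × 9×10¹⁶
= 5.706×10⁻¹⁰ J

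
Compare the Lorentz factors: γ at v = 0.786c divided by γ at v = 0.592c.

γ₁ = 1/√(1 - 0.786²) = 1.618
γ₂ = 1/√(1 - 0.592²) = 1.241
γ₁/γ₂ = 1.618/1.241 = 1.304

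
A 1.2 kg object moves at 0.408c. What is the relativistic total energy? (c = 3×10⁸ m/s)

γ = 1/√(1 - 0.408²) = 1.095
mc² = 1.2 × (3×10⁸)² = 1.080×10¹⁷ J
E = γmc² = 1.095 × 1.080×10¹⁷ = 1.183×10¹⁷ J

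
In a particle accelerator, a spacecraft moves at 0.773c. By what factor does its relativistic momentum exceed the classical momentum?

p_rel = γmv, p_class = mv
Ratio = γ = 1/√(1 - 0.773²)
= 1/√(0.402471) = 1.576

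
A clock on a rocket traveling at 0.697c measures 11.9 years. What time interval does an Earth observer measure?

Proper time Δt₀ = 11.9 years
γ = 1/√(1 - 0.697²) = 1.395
Δt = γΔt₀ = 1.395 × 11.9 = 16.60 years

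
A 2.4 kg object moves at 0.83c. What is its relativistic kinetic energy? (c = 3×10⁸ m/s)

γ = 1/√(1 - 0.83²) = 1.7929
γ - 1 = 0.7929
KE = (γ-1)mc² = 0.7929 × 2.4 × (3×10⁸)² = 1.713×10¹⁷ J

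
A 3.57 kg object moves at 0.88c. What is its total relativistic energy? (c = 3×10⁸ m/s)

γ = 1/√(1 - 0.88²) = 2.1054
mc² = 3.57 × (3×10⁸)² = 3.213×10¹⁷ J
E = γmc² = 2.1054 × 3.213×10¹⁷ = 6.765×10¹⁷ J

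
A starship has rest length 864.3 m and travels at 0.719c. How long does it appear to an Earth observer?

Proper length L₀ = 864.3 m
γ = 1/√(1 - 0.719²) = 1.4388
L = L₀/γ = 864.3/1.4388 = 600.7 m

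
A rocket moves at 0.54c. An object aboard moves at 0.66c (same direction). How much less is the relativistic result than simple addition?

Classical: u' + v = 0.66 + 0.54 = 1.2c
Relativistic: u = (0.66 + 0.54)/(1 + 0.3564) = 1.2/1.3564 = 0.8847c
Difference: 1.2 - 0.8847 = 0.3153c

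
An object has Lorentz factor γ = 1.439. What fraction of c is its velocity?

From γ = 1/√(1 - v²/c²):
1/γ² = 1/1.439² = 0.4829
v²/c² = 1 - 0.4829 = 0.5171
v/c = √(0.5171) = 0.7191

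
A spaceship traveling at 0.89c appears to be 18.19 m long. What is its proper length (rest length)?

Contracted length L = 18.19 m
γ = 1/√(1 - 0.89²) = 2.193
L₀ = γL = 2.193 × 18.19 = 39.89 m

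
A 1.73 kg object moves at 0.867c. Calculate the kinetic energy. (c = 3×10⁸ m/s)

γ = 1/√(1 - 0.867²) = 2.007
γ - 1 = 1.007
KE = (γ-1)mc² = 1.007 × 1.73 × (3×10⁸)² = 1.568×10¹⁷ J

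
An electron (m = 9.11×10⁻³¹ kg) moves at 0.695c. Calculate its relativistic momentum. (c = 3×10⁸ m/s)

γ = 1/√(1 - 0.695²) = 1.391
v = 0.695 × 3×10⁸ = 2.085×10⁸ m/s
p = γmv = 1.391 × 9.11×10⁻³¹ × 2.085×10⁸ = 2.642×10⁻²² kg·m/s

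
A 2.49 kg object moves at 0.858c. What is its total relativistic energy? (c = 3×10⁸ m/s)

γ = 1/√(1 - 0.858²) = 1.947
mc² = 2.49 × (3×10⁸)² = 2.241×10¹⁷ J
E = γmc² = 1.947 × 2.241×10¹⁷ = 4.363×10¹⁷ J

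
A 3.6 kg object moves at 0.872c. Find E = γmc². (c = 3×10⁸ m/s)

γ = 1/√(1 - 0.872²) = 2.043
mc² = 3.6 × (3×10⁸)² = 3.240×10¹⁷ J
E = γmc² = 2.043 × 3.240×10¹⁷ = 6.619×10¹⁷ J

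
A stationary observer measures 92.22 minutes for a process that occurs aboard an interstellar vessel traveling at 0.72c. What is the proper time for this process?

Dilated time Δt = 92.22 minutes
γ = 1/√(1 - 0.72²) = 1.441
Δt₀ = Δt/γ = 92.22/1.441 = 64.00 minutes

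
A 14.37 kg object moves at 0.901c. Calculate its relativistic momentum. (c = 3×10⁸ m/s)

γ = 1/√(1 - 0.901²) = 2.30511
v = 0.901 × 3×10⁸ = 2.703×10⁸ m/s
p = γmv = 2.30511 × 14.37 × 2.703×10⁸ = 8.954×10⁹ kg·m/s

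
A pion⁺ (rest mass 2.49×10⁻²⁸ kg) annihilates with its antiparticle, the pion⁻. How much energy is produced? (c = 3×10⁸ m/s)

Both particles have the same rest mass, so total mass = 2m
E = 2m·c² = 2 × 2.49×10⁻²⁸ × (3×10⁸)²
= 2 × 2.49×10⁻²⁸ × 9×10¹⁶
= 4.482×10⁻¹¹ J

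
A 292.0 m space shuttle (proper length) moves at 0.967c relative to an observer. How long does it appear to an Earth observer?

Proper length L₀ = 292.0 m
γ = 1/√(1 - 0.967²) = 3.925
L = L₀/γ = 292.0/3.925 = 74.39 m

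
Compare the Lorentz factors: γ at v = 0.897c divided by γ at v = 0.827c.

γ₁ = 1/√(1 - 0.897²) = 2.262
γ₂ = 1/√(1 - 0.827²) = 1.779
γ₁/γ₂ = 2.262/1.779 = 1.272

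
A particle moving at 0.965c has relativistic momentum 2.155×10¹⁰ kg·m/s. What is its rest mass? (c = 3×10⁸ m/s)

γ = 1/√(1 - 0.965²) = 3.813
v = 0.965 × 3×10⁸ = 2.895×10⁸ m/s
m = p/(γv) = 2.155×10¹⁰/(3.813 × 2.895×10⁸) = 19.52 kg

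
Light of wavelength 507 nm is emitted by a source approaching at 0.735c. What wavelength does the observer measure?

β = 0.735
Wavelength Doppler factor = √(0.265/1.735) = √(0.1527) = 0.3908
λ_obs = 507 × 0.3908 = 198.1 nm (blueshift)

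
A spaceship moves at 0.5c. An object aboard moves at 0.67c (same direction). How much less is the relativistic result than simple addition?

Classical: u' + v = 0.67 + 0.5 = 1.17c
Relativistic: u = (0.67 + 0.5)/(1 + 0.335) = 1.17/1.335 = 0.8764c
Difference: 1.17 - 0.8764 = 0.2936c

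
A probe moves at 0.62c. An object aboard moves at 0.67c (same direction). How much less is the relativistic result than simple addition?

Classical: u' + v = 0.67 + 0.62 = 1.29c
Relativistic: u = (0.67 + 0.62)/(1 + 0.4154) = 1.29/1.4154 = 0.9114c
Difference: 1.29 - 0.9114 = 0.3786c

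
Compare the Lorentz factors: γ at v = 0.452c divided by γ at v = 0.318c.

γ₁ = 1/√(1 - 0.452²) = 1.121
γ₂ = 1/√(1 - 0.318²) = 1.055
γ₁/γ₂ = 1.121/1.055 = 1.063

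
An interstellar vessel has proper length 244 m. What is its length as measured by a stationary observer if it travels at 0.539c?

Proper length L₀ = 244 m
γ = 1/√(1 - 0.539²) = 1.1872
L = L₀/γ = 244/1.1872 = 205.5 m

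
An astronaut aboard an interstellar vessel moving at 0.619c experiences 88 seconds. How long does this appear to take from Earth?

Proper time Δt₀ = 88 seconds
γ = 1/√(1 - 0.619²) = 1.273
Δt = γΔt₀ = 1.273 × 88 = 112.0 seconds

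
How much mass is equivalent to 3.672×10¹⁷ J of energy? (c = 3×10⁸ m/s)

From E = mc², we get m = E/c²
c² = (3×10⁸)² = 9×10¹⁶ m²/s²
m = 3.672×10¹⁷ / 9×10¹⁶ = 4.080 kg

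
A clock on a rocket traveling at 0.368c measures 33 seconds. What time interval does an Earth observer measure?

Proper time Δt₀ = 33 seconds
γ = 1/√(1 - 0.368²) = 1.0755
Δt = γΔt₀ = 1.0755 × 33 = 35.49 seconds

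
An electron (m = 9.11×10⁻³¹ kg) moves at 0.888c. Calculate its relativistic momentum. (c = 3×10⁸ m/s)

γ = 1/√(1 - 0.888²) = 2.1747
v = 0.888 × 3×10⁸ = 2.664×10⁸ m/s
p = γmv = 2.1747 × 9.11×10⁻³¹ × 2.664×10⁸ = 5.278×10⁻²² kg·m/s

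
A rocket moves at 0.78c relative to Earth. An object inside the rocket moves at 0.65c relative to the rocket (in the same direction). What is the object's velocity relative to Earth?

u = (u' + v)/(1 + u'v/c²)
Numerator: 0.65 + 0.78 = 1.43
Denominator: 1 + 0.507 = 1.507
u = 1.43/1.507 = 0.9489c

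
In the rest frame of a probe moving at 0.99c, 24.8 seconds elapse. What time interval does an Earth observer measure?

Proper time Δt₀ = 24.8 seconds
γ = 1/√(1 - 0.99²) = 7.089
Δt = γΔt₀ = 7.089 × 24.8 = 175.8 seconds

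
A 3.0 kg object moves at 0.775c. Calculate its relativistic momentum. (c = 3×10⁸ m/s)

γ = 1/√(1 - 0.775²) = 1.5824
v = 0.775 × 3×10⁸ = 2.325×10⁸ m/s
p = γmv = 1.5824 × 3.0 × 2.325×10⁸ = 1.104×10⁹ kg·m/s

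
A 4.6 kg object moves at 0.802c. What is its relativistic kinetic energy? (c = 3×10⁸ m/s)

γ = 1/√(1 - 0.802²) = 1.6741
γ - 1 = 0.6741
KE = (γ-1)mc² = 0.6741 × 4.6 × (3×10⁸)² = 2.791×10¹⁷ J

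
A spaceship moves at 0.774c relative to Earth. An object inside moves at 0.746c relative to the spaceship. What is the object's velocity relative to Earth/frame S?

u = (u' + v)/(1 + u'v/c²)
Numerator: 0.746 + 0.774 = 1.52
Denominator: 1 + 0.577404 = 1.577404
u = 1.52/1.577404 = 0.9636c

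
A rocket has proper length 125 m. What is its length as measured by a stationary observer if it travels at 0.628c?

Proper length L₀ = 125 m
γ = 1/√(1 - 0.628²) = 1.285
L = L₀/γ = 125/1.285 = 97.28 m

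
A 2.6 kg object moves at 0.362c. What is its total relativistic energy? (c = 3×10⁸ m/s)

γ = 1/√(1 - 0.362²) = 1.0728
mc² = 2.6 × (3×10⁸)² = 2.340×10¹⁷ J
E = γmc² = 1.0728 × 2.340×10¹⁷ = 2.510×10¹⁷ J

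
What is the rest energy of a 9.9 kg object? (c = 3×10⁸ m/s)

c² = (3×10⁸)² = 9.000×10¹⁶ m²/s²
E₀ = mc² = 9.9 × 9.000×10¹⁶ = 8.910×10¹⁷ J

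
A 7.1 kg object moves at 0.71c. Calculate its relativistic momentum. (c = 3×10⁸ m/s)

γ = 1/√(1 - 0.71²) = 1.42005
v = 0.71 × 3×10⁸ = 2.130×10⁸ m/s
p = γmv = 1.42005 × 7.1 × 2.130×10⁸ = 2.148×10⁹ kg·m/s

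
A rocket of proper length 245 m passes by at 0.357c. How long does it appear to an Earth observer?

Proper length L₀ = 245 m
γ = 1/√(1 - 0.357²) = 1.0705
L = L₀/γ = 245/1.0705 = 228.9 m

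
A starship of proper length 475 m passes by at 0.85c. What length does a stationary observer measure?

Proper length L₀ = 475 m
γ = 1/√(1 - 0.85²) = 1.8983
L = L₀/γ = 475/1.8983 = 250.2 m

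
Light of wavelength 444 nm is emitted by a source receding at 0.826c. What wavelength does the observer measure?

β = 0.826
Wavelength Doppler factor = √(1.826/0.174) = √(10.49) = 3.239
λ_obs = 444 × 3.239 = 1438 nm (redshift)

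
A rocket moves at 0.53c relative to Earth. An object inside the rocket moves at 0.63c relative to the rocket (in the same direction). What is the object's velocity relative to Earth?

u = (u' + v)/(1 + u'v/c²)
Numerator: 0.63 + 0.53 = 1.16
Denominator: 1 + 0.3339 = 1.3339
u = 1.16/1.3339 = 0.8696c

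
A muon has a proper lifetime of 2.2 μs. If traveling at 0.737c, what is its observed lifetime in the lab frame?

Proper lifetime τ₀ = 2.2 μs
γ = 1/√(1 - 0.737²) = 1.4795
τ = γτ₀ = 1.4795 × 2.2 μs = 3.255 μs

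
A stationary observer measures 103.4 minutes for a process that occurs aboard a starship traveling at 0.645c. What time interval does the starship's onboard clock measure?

Dilated time Δt = 103.4 minutes
γ = 1/√(1 - 0.645²) = 1.3086
Δt₀ = Δt/γ = 103.4/1.3086 = 79.02 minutes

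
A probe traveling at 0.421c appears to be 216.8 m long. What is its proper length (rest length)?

Contracted length L = 216.8 m
γ = 1/√(1 - 0.421²) = 1.1025
L₀ = γL = 1.1025 × 216.8 = 239.0 m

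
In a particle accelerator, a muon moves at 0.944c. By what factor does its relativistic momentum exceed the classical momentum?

p_rel = γmv, p_class = mv
Ratio = γ = 1/√(1 - 0.944²)
= 1/√(0.108864) = 3.031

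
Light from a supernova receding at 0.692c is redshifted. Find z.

β = 0.692
(1+β)/(1-β) = 1.692/0.308 = 5.494
√(5.494) = 2.344
z = 2.344 - 1 = 1.344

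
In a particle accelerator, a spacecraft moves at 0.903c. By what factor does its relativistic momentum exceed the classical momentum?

p_rel = γmv, p_class = mv
Ratio = γ = 1/√(1 - 0.903²)
= 1/√(0.184591) = 2.328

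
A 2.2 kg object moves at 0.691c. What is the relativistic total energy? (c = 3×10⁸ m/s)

γ = 1/√(1 - 0.691²) = 1.3834
mc² = 2.2 × (3×10⁸)² = 1.980×10¹⁷ J
E = γmc² = 1.3834 × 1.980×10¹⁷ = 2.739×10¹⁷ J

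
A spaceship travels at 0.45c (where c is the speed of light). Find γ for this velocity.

v/c = 0.45, so (v/c)² = 0.2025
1 - (v/c)² = 0.7975
γ = 1/√(0.7975) = 1.120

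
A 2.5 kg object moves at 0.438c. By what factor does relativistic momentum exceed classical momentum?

p_rel = γmv, p_class = mv
Ratio = γ = 1/√(1 - 0.438²) = 1.112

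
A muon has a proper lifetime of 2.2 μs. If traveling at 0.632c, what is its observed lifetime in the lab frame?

Proper lifetime τ₀ = 2.2 μs
γ = 1/√(1 - 0.632²) = 1.2904
τ = γτ₀ = 1.2904 × 2.2 μs = 2.839 μs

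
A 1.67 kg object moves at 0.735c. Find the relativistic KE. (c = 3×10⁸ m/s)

γ = 1/√(1 - 0.735²) = 1.4748
γ - 1 = 0.4748
KE = (γ-1)mc² = 0.4748 × 1.67 × (3×10⁸)² = 7.136×10¹⁶ J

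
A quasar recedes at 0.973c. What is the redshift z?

β = 0.973
(1+β)/(1-β) = 1.973/0.027 = 73.07
√(73.07) = 8.548
z = 8.548 - 1 = 7.548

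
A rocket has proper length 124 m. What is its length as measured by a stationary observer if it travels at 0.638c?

Proper length L₀ = 124 m
γ = 1/√(1 - 0.638²) = 1.29864
L = L₀/γ = 124/1.29864 = 95.48 m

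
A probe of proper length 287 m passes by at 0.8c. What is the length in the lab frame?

Proper length L₀ = 287 m
γ = 1/√(1 - 0.8²) = 1.667
L = L₀/γ = 287/1.667 = 172.2 m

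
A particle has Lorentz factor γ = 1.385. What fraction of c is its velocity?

From γ = 1/√(1 - v²/c²):
1/γ² = 1/1.385² = 0.5213
v²/c² = 1 - 0.5213 = 0.4787
v/c = √(0.4787) = 0.6919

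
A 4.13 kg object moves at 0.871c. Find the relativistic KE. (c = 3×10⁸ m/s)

γ = 1/√(1 - 0.871²) = 2.0355
γ - 1 = 1.0355
KE = (γ-1)mc² = 1.0355 × 4.13 × (3×10⁸)² = 3.849×10¹⁷ J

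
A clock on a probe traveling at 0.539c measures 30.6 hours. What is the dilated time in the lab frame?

Proper time Δt₀ = 30.6 hours
γ = 1/√(1 - 0.539²) = 1.1872
Δt = γΔt₀ = 1.1872 × 30.6 = 36.33 hours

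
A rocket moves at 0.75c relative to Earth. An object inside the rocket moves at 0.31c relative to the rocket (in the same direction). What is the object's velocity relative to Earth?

u = (u' + v)/(1 + u'v/c²)
Numerator: 0.31 + 0.75 = 1.06
Denominator: 1 + 0.2325 = 1.2325
u = 1.06/1.2325 = 0.8600c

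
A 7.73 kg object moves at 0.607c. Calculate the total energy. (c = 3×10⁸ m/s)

γ = 1/√(1 - 0.607²) = 1.2583
mc² = 7.73 × (3×10⁸)² = 6.957×10¹⁷ J
E = γmc² = 1.2583 × 6.957×10¹⁷ = 8.754×10¹⁷ J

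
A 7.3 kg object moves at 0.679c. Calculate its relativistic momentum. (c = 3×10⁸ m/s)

γ = 1/√(1 - 0.679²) = 1.36214
v = 0.679 × 3×10⁸ = 2.037×10⁸ m/s
p = γmv = 1.36214 × 7.3 × 2.037×10⁸ = 2.026×10⁹ kg·m/s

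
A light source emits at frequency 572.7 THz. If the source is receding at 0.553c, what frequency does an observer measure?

β = v/c = 0.553
(1-β)/(1+β) = 0.447/1.553 = 0.2878
Doppler factor = √(0.2878) = 0.5365
f_obs = 572.7 × 0.5365 = 307.3 THz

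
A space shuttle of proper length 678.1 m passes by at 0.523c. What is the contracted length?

Proper length L₀ = 678.1 m
γ = 1/√(1 - 0.523²) = 1.17325
L = L₀/γ = 678.1/1.17325 = 578.0 m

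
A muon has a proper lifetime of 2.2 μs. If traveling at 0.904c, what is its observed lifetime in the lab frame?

Proper lifetime τ₀ = 2.2 μs
γ = 1/√(1 - 0.904²) = 2.339
τ = γτ₀ = 2.339 × 2.2 μs = 5.146 μs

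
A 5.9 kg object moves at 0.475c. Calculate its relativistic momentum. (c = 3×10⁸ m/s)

γ = 1/√(1 - 0.475²) = 1.1364
v = 0.475 × 3×10⁸ = 1.425×10⁸ m/s
p = γmv = 1.1364 × 5.9 × 1.425×10⁸ = 9.554×10⁸ kg·m/s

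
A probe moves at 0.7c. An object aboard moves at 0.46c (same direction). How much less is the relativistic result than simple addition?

Classical: u' + v = 0.46 + 0.7 = 1.16c
Relativistic: u = (0.46 + 0.7)/(1 + 0.322) = 1.16/1.322 = 0.8775c
Difference: 1.16 - 0.8775 = 0.2825c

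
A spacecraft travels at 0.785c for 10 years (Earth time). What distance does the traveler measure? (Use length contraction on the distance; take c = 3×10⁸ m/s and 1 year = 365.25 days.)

Earth distance: d = v × t = 0.785c × 10 yr = 7.4318×10¹⁶ m
γ = 1.6142
d' = d/γ = 7.4318×10¹⁶/1.6142 = 4.604×10¹⁶ m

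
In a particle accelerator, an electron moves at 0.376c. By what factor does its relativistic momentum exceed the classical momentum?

p_rel = γmv, p_class = mv
Ratio = γ = 1/√(1 - 0.376²)
= 1/√(0.858624) = 1.079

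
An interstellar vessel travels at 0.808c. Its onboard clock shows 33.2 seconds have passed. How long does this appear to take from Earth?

Proper time Δt₀ = 33.2 seconds
γ = 1/√(1 - 0.808²) = 1.6973
Δt = γΔt₀ = 1.6973 × 33.2 = 56.35 seconds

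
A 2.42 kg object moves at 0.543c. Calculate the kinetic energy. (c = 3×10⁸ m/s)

γ = 1/√(1 - 0.543²) = 1.19086
γ - 1 = 0.19086
KE = (γ-1)mc² = 0.19086 × 2.42 × (3×10⁸)² = 4.157×10¹⁶ J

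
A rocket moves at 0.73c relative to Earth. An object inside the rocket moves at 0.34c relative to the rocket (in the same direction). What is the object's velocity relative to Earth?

u = (u' + v)/(1 + u'v/c²)
Numerator: 0.34 + 0.73 = 1.07
Denominator: 1 + 0.2482 = 1.2482
u = 1.07/1.2482 = 0.8572c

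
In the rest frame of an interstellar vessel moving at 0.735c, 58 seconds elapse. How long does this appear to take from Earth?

Proper time Δt₀ = 58 seconds
γ = 1/√(1 - 0.735²) = 1.4748
Δt = γΔt₀ = 1.4748 × 58 = 85.54 seconds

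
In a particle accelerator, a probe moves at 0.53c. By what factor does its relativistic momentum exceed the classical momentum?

p_rel = γmv, p_class = mv
Ratio = γ = 1/√(1 - 0.53²)
= 1/√(0.7191) = 1.179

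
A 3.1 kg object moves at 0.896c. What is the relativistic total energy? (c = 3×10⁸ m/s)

γ = 1/√(1 - 0.896²) = 2.252
mc² = 3.1 × (3×10⁸)² = 2.790×10¹⁷ J
E = γmc² = 2.252 × 2.790×10¹⁷ = 6.283×10¹⁷ J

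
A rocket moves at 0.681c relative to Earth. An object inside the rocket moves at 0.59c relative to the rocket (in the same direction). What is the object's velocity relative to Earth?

u = (u' + v)/(1 + u'v/c²)
Numerator: 0.59 + 0.681 = 1.271
Denominator: 1 + 0.40179 = 1.40179
u = 1.271/1.40179 = 0.9067c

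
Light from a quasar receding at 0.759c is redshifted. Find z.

β = 0.759
(1+β)/(1-β) = 1.759/0.241 = 7.299
√(7.299) = 2.702
z = 2.702 - 1 = 1.702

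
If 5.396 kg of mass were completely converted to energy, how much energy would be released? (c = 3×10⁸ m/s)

Using E = mc²:
c² = (3×10⁸)² = 9×10¹⁶ m²/s²
E = 5.396 × 9×10¹⁶ = 4.856×10¹⁷ J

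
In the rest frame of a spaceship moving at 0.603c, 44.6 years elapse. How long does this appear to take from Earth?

Proper time Δt₀ = 44.6 years
γ = 1/√(1 - 0.603²) = 1.2535
Δt = γΔt₀ = 1.2535 × 44.6 = 55.91 years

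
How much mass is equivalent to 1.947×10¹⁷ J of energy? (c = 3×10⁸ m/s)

From E = mc², we get m = E/c²
c² = (3×10⁸)² = 9×10¹⁶ m²/s²
m = 1.947×10¹⁷ / 9×10¹⁶ = 2.163 kg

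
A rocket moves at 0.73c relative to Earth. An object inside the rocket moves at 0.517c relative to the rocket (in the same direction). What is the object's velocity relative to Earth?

u = (u' + v)/(1 + u'v/c²)
Numerator: 0.517 + 0.73 = 1.247
Denominator: 1 + 0.37741 = 1.37741
u = 1.247/1.37741 = 0.9053c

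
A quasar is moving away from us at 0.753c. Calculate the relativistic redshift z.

β = 0.753
(1+β)/(1-β) = 1.753/0.247 = 7.097
√(7.097) = 2.664
z = 2.664 - 1 = 1.664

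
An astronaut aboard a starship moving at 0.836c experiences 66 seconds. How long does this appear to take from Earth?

Proper time Δt₀ = 66 seconds
γ = 1/√(1 - 0.836²) = 1.822
Δt = γΔt₀ = 1.822 × 66 = 120.3 seconds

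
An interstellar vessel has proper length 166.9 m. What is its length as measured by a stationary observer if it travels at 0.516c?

Proper length L₀ = 166.9 m
γ = 1/√(1 - 0.516²) = 1.167
L = L₀/γ = 166.9/1.167 = 143.0 m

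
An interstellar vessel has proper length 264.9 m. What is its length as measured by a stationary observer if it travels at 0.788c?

Proper length L₀ = 264.9 m
γ = 1/√(1 - 0.788²) = 1.624
L = L₀/γ = 264.9/1.624 = 163.1 m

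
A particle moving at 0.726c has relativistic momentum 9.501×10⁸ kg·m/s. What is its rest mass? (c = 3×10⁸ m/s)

γ = 1/√(1 - 0.726²) = 1.454
v = 0.726 × 3×10⁸ = 2.178×10⁸ m/s
m = p/(γv) = 9.501×10⁸/(1.454 × 2.178×10⁸) = 3.000 kg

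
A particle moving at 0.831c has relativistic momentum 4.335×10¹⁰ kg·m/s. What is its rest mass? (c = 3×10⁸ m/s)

γ = 1/√(1 - 0.831²) = 1.7977
v = 0.831 × 3×10⁸ = 2.493×10⁸ m/s
m = p/(γv) = 4.335×10¹⁰/(1.7977 × 2.493×10⁸) = 96.73 kg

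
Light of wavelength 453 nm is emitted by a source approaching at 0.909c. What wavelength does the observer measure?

β = 0.909
Wavelength Doppler factor = √(0.091/1.909) = √(0.04767) = 0.21833
λ_obs = 453 × 0.21833 = 98.90 nm (blueshift)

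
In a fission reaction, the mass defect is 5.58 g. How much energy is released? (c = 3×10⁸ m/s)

Convert mass defect: Δm = 5.58 g = 0.00558 kg
E = Δm·c² = 0.00558 × (3×10⁸)²
= 0.00558 × 9×10¹⁶ = 5.022×10¹⁴ J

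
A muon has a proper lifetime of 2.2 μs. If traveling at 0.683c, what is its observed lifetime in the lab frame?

Proper lifetime τ₀ = 2.2 μs
γ = 1/√(1 - 0.683²) = 1.369
τ = γτ₀ = 1.369 × 2.2 μs = 3.012 μs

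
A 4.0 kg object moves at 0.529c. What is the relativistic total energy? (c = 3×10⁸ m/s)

γ = 1/√(1 - 0.529²) = 1.1784
mc² = 4.0 × (3×10⁸)² = 3.600×10¹⁷ J
E = γmc² = 1.1784 × 3.600×10¹⁷ = 4.242×10¹⁷ J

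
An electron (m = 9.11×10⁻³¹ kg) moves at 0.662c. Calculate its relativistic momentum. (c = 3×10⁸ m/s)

γ = 1/√(1 - 0.662²) = 1.334
v = 0.662 × 3×10⁸ = 1.986×10⁸ m/s
p = γmv = 1.334 × 9.11×10⁻³¹ × 1.986×10⁸ = 2.414×10⁻²² kg·m/s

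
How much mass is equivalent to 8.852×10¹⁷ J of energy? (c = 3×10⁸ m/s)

From E = mc², we get m = E/c²
c² = (3×10⁸)² = 9×10¹⁶ m²/s²
m = 8.852×10¹⁷ / 9×10¹⁶ = 9.836 kg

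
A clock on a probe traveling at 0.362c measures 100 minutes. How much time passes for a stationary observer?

Proper time Δt₀ = 100 minutes
γ = 1/√(1 - 0.362²) = 1.073
Δt = γΔt₀ = 1.073 × 100 = 107.3 minutes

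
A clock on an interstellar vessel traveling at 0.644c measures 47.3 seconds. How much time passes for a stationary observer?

Proper time Δt₀ = 47.3 seconds
γ = 1/√(1 - 0.644²) = 1.3071
Δt = γΔt₀ = 1.3071 × 47.3 = 61.83 seconds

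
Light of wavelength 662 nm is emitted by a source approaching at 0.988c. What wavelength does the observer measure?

β = 0.988
Wavelength Doppler factor = √(0.012/1.988) = √(0.006036) = 0.07769
λ_obs = 662 × 0.07769 = 51.43 nm (blueshift)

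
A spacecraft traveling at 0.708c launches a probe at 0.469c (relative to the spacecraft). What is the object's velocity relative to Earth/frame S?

u = (u' + v)/(1 + u'v/c²)
Numerator: 0.469 + 0.708 = 1.177
Denominator: 1 + 0.332052 = 1.332052
u = 1.177/1.332052 = 0.8836c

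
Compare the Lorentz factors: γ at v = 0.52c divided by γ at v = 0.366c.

γ₁ = 1/√(1 - 0.52²) = 1.170732
γ₂ = 1/√(1 - 0.366²) = 1.074558
γ₁/γ₂ = 1.170732/1.074558 = 1.090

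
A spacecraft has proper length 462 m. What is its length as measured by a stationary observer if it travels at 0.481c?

Proper length L₀ = 462 m
γ = 1/√(1 - 0.481²) = 1.1406
L = L₀/γ = 462/1.1406 = 405.0 m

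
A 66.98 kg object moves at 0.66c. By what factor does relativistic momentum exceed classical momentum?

p_rel = γmv, p_class = mv
Ratio = γ = 1/√(1 - 0.66²) = 1.331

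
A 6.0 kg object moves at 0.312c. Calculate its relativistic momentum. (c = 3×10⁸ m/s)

γ = 1/√(1 - 0.312²) = 1.0525
v = 0.312 × 3×10⁸ = 9.360×10⁷ m/s
p = γmv = 1.0525 × 6.0 × 9.360×10⁷ = 5.911×10⁸ kg·m/s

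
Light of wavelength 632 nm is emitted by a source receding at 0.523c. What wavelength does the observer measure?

β = 0.523
Wavelength Doppler factor = √(1.523/0.477) = √(3.193) = 1.787
λ_obs = 632 × 1.787 = 1129 nm (redshift)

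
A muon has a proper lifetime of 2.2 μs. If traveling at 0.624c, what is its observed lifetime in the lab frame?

Proper lifetime τ₀ = 2.2 μs
γ = 1/√(1 - 0.624²) = 1.2797
τ = γτ₀ = 1.2797 × 2.2 μs = 2.815 μs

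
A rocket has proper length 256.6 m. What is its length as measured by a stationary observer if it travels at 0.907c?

Proper length L₀ = 256.6 m
γ = 1/√(1 - 0.907²) = 2.3746
L = L₀/γ = 256.6/2.3746 = 108.1 m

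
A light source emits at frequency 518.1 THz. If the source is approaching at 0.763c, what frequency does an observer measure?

β = v/c = 0.763
(1+β)/(1-β) = 1.763/0.237 = 7.439
Doppler factor = √(7.439) = 2.727
f_obs = 518.1 × 2.727 = 1413 THz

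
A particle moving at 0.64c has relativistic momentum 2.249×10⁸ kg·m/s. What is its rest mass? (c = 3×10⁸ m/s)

γ = 1/√(1 - 0.64²) = 1.30145
v = 0.64 × 3×10⁸ = 1.920×10⁸ m/s
m = p/(γv) = 2.249×10⁸/(1.30145 × 1.920×10⁸) = 0.9000 kg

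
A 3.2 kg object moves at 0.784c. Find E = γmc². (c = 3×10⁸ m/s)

γ = 1/√(1 - 0.784²) = 1.6109
mc² = 3.2 × (3×10⁸)² = 2.880×10¹⁷ J
E = γmc² = 1.6109 × 2.880×10¹⁷ = 4.639×10¹⁷ J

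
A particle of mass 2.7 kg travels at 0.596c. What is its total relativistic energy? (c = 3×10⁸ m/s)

γ = 1/√(1 - 0.596²) = 1.2454
mc² = 2.7 × (3×10⁸)² = 2.430×10¹⁷ J
E = γmc² = 1.2454 × 2.430×10¹⁷ = 3.026×10¹⁷ J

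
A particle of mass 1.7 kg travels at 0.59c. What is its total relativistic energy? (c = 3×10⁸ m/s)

γ = 1/√(1 - 0.59²) = 1.2385
mc² = 1.7 × (3×10⁸)² = 1.530×10¹⁷ J
E = γmc² = 1.2385 × 1.530×10¹⁷ = 1.895×10¹⁷ J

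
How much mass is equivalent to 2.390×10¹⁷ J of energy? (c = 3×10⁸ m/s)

From E = mc², we get m = E/c²
c² = (3×10⁸)² = 9×10¹⁶ m²/s²
m = 2.390×10¹⁷ / 9×10¹⁶ = 2.656 kg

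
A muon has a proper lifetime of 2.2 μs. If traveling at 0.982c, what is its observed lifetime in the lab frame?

Proper lifetime τ₀ = 2.2 μs
γ = 1/√(1 - 0.982²) = 5.294
τ = γτ₀ = 5.294 × 2.2 μs = 11.65 μs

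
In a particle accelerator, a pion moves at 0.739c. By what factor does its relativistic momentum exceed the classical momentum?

p_rel = γmv, p_class = mv
Ratio = γ = 1/√(1 - 0.739²)
= 1/√(0.453879) = 1.484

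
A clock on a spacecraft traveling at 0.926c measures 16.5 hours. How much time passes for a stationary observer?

Proper time Δt₀ = 16.5 hours
γ = 1/√(1 - 0.926²) = 2.649
Δt = γΔt₀ = 2.649 × 16.5 = 43.71 hours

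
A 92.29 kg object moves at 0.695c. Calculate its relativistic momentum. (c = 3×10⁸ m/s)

γ = 1/√(1 - 0.695²) = 1.3908
v = 0.695 × 3×10⁸ = 2.085×10⁸ m/s
p = γmv = 1.3908 × 92.29 × 2.085×10⁸ = 2.676×10¹⁰ kg·m/s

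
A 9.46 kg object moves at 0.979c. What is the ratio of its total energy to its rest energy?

E = γmc², E₀ = mc²
E/E₀ = γ = 1/√(1 - 0.979²) = 4.905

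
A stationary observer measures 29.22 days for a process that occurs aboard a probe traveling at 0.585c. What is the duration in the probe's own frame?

Dilated time Δt = 29.22 days
γ = 1/√(1 - 0.585²) = 1.233
Δt₀ = Δt/γ = 29.22/1.233 = 23.70 days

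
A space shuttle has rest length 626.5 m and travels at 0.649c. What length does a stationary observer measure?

Proper length L₀ = 626.5 m
γ = 1/√(1 - 0.649²) = 1.3144
L = L₀/γ = 626.5/1.3144 = 476.6 m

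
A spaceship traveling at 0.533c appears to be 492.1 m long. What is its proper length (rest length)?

Contracted length L = 492.1 m
γ = 1/√(1 - 0.533²) = 1.1819
L₀ = γL = 1.1819 × 492.1 = 581.6 m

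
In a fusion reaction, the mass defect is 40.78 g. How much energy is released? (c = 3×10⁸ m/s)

Convert mass defect: Δm = 40.78 g = 0.04078 kg
E = Δm·c² = 0.04078 × (3×10⁸)²
= 0.04078 × 9×10¹⁶ = 3.670×10¹⁵ J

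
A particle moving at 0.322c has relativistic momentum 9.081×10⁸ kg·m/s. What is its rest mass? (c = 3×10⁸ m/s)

γ = 1/√(1 - 0.322²) = 1.0563
v = 0.322 × 3×10⁸ = 9.660×10⁷ m/s
m = p/(γv) = 9.081×10⁸/(1.0563 × 9.660×10⁷) = 8.900 kg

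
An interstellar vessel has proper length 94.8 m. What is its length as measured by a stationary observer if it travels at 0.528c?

Proper length L₀ = 94.8 m
γ = 1/√(1 - 0.528²) = 1.1775
L = L₀/γ = 94.8/1.1775 = 80.51 m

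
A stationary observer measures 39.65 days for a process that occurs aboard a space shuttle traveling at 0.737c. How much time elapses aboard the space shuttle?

Dilated time Δt = 39.65 days
γ = 1/√(1 - 0.737²) = 1.4795
Δt₀ = Δt/γ = 39.65/1.4795 = 26.80 days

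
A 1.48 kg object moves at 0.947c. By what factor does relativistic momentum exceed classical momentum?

p_rel = γmv, p_class = mv
Ratio = γ = 1/√(1 - 0.947²) = 3.113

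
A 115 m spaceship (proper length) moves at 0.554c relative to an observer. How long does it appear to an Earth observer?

Proper length L₀ = 115 m
γ = 1/√(1 - 0.554²) = 1.2012
L = L₀/γ = 115/1.2012 = 95.74 m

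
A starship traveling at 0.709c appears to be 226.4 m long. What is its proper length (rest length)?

Contracted length L = 226.4 m
γ = 1/√(1 - 0.709²) = 1.418
L₀ = γL = 1.418 × 226.4 = 321.0 m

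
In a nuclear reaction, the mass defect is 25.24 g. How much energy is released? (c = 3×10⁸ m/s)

Convert mass defect: Δm = 25.24 g = 0.02524 kg
E = Δm·c² = 0.02524 × (3×10⁸)²
= 0.02524 × 9×10¹⁶ = 2.272×10¹⁵ J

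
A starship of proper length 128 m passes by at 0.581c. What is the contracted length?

Proper length L₀ = 128 m
γ = 1/√(1 - 0.581²) = 1.2286
L = L₀/γ = 128/1.2286 = 104.2 m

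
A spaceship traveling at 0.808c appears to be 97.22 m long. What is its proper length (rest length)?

Contracted length L = 97.22 m
γ = 1/√(1 - 0.808²) = 1.697
L₀ = γL = 1.697 × 97.22 = 165.0 m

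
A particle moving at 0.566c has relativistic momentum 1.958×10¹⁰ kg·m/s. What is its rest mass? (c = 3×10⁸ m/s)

γ = 1/√(1 - 0.566²) = 1.213
v = 0.566 × 3×10⁸ = 1.698×10⁸ m/s
m = p/(γv) = 1.958×10¹⁰/(1.213 × 1.698×10⁸) = 95.06 kg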